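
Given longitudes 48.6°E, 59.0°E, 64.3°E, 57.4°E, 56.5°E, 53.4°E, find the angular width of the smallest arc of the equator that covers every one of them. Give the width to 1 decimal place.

Sort the longitudes: +48.6°, +53.4°, +56.5°, +57.4°, +59.0°, +64.3°.
Eastward gaps between consecutive values (wrapping around): 4.8°, 3.1°, 0.9°, 1.6°, 5.3°, 344.3°.
Largest gap = 344.3° ⇒ minimal covering band is its complement: 360° − 344.3° = 15.7°.
Band runs from +48.6° eastward to +64.3°.

15.7°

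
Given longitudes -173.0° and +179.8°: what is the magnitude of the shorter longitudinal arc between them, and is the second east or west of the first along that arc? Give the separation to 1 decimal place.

Raw difference: 179.8 − -173.0 = 352.8°.
Normalise into (−180°, 180°]: 352.8° − 360° = -7.2°.
Negative ⇒ the second point lies to the west; separation 7.2°.

7.2° west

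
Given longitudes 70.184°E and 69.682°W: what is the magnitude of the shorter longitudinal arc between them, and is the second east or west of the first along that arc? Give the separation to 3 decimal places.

Raw difference: -69.682 − 70.184 = -139.866°.
Normalise into (−180°, 180°]: -139.866° stays -139.866°.
Negative ⇒ the second point lies to the west; separation 139.866°.

139.866° west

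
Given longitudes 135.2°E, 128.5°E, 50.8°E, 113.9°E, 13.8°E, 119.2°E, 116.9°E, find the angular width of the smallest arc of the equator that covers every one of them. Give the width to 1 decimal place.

121.4°

Sort the longitudes: +13.8°, +50.8°, +113.9°, +116.9°, +119.2°, +128.5°, +135.2°.
Eastward gaps between consecutive values (wrapping around): 37.0°, 63.1°, 3.0°, 2.3°, 9.3°, 6.7°, 238.6°.
Largest gap = 238.6° ⇒ minimal covering band is its complement: 360° − 238.6° = 121.4°.
Band runs from +13.8° eastward to +135.2°.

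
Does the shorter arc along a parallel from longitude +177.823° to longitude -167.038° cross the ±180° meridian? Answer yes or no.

Yes

Naïve |-167.038 − 177.823| = 344.861° > 180°, so the shorter arc goes the other way round — across 180°.
Signed shortest Δλ = ((-167.038 − 177.823 + 180) mod 360) − 180 = 15.139°.
Going east by 15.139° from +177.823° passes through 180° before reaching -167.038°.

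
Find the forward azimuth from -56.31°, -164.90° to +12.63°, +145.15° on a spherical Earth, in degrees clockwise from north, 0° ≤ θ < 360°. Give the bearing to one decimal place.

310.8°

Δλ = 145.15 − -164.90 = 310.05°; wrapped into (−180°, 180°]: -49.95°.
θ = atan2( sin Δλ · cos φ₂ , cos φ₁ · sin φ₂ − sin φ₁ · cos φ₂ · cos Δλ )
  = atan2(-0.74696, 0.64372) = -49.246° → normalised to [0°, 360°): 310.754°.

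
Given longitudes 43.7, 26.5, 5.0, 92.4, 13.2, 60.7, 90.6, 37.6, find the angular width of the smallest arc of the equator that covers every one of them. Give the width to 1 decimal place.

Sort the longitudes: +5.0°, +13.2°, +26.5°, +37.6°, +43.7°, +60.7°, +90.6°, +92.4°.
Eastward gaps between consecutive values (wrapping around): 8.2°, 13.3°, 11.1°, 6.1°, 17.0°, 29.9°, 1.8°, 272.6°.
Largest gap = 272.6° ⇒ minimal covering band is its complement: 360° − 272.6° = 87.4°.
Band runs from +5.0° eastward to +92.4°.

87.4°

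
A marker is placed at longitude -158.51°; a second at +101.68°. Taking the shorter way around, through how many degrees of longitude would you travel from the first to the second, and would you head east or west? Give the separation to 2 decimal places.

99.81° west

Raw difference: 101.68 − -158.51 = 260.19°.
Normalise into (−180°, 180°]: 260.19° − 360° = -99.81°.
Negative ⇒ the second point lies to the west; separation 99.81°.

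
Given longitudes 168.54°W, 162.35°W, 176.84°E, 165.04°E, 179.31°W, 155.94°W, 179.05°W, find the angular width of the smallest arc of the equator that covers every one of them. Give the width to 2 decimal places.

39.02°

Sort the longitudes: -179.31°, -179.05°, -168.54°, -162.35°, -155.94°, +165.04°, +176.84°.
Eastward gaps between consecutive values (wrapping around): 0.26°, 10.51°, 6.19°, 6.41°, 320.98°, 11.80°, 3.85°.
Largest gap = 320.98° ⇒ minimal covering band is its complement: 360° − 320.98° = 39.02°.
Band runs from +165.04° eastward to -155.94°, crossing the antimeridian.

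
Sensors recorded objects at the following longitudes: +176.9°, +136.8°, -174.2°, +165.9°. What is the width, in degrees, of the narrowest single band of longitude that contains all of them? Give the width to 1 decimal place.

Sort the longitudes: -174.2°, +136.8°, +165.9°, +176.9°.
Eastward gaps between consecutive values (wrapping around): 311.0°, 29.1°, 11.0°, 8.9°.
Largest gap = 311.0° ⇒ minimal covering band is its complement: 360° − 311.0° = 49.0°.
Band runs from +136.8° eastward to -174.2°, crossing the antimeridian.

49.0°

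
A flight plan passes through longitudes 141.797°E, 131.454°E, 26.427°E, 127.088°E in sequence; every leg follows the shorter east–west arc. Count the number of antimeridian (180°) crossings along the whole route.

Leg 1: +141.797° → +131.454°, shortest Δλ = -10.343° (west) — does not cross 180°.
Leg 2: +131.454° → +26.427°, shortest Δλ = -105.027° (west) — does not cross 180°.
Leg 3: +26.427° → +127.088°, shortest Δλ = 100.661° (east) — does not cross 180°.
Total crossings: 0.

0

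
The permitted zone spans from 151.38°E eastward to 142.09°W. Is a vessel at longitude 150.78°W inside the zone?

Band width going east from +151.38° to -142.09°: ((-142.09 − 151.38) mod 360) = 66.53°.
Offset of -150.78° east of the west edge: ((-150.78 − 151.38) mod 360) = 57.84°.
57.84° ≤ 66.53° ⇒ inside.

Yes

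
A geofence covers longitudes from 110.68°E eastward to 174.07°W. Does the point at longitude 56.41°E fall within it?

Band width going east from +110.68° to -174.07°: ((-174.07 − 110.68) mod 360) = 75.25°.
Offset of +56.41° east of the west edge: ((56.41 − 110.68) mod 360) = 305.73°.
305.73° > 75.25° ⇒ outside.

No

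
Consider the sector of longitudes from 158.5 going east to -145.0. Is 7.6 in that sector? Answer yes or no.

No

Band width going east from +158.5° to -145.0°: ((-145.0 − 158.5) mod 360) = 56.5°.
Offset of +7.6° east of the west edge: ((7.6 − 158.5) mod 360) = 209.1°.
209.1° > 56.5° ⇒ outside.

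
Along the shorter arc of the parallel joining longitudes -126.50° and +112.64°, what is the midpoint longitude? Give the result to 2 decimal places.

Signed shortest Δλ from -126.50° to +112.64° is -120.86°.
Midpoint longitude = -126.50° + (-120.86°)/2 = -126.50° − 60.43° = -186.93°.
Normalise into (−180°, 180°]: +173.07°.
(The naïve average (-126.50 + +112.64)/2 = -6.93° is on the wrong side of the globe.)

+173.07°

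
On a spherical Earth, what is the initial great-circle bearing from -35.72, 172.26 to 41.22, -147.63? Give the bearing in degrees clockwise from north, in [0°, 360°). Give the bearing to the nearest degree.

Δλ = -147.63 − 172.26 = -319.89°; wrapped into (−180°, 180°]: 40.11°.
θ = atan2( sin Δλ · cos φ₂ , cos φ₁ · sin φ₂ − sin φ₁ · cos φ₂ · cos Δλ )
  = atan2(0.48460, 0.87085) = 29.095° → normalised to [0°, 360°): 29.095°.

29°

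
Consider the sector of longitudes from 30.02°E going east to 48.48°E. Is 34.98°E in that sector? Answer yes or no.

Band width going east from +30.02° to +48.48°: ((48.48 − 30.02) mod 360) = 18.46°.
Offset of +34.98° east of the west edge: ((34.98 − 30.02) mod 360) = 4.96°.
4.96° ≤ 18.46° ⇒ inside.

Yes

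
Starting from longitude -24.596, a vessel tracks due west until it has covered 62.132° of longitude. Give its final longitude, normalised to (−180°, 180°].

Start at -24.596°; shift −62.132° → -86.728°.
-86.728° already lies in (−180°, 180°].

-86.728°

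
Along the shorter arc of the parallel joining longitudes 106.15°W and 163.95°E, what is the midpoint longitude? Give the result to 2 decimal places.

Signed shortest Δλ from -106.15° to +163.95° is -89.90°.
Midpoint longitude = -106.15° + (-89.90°)/2 = -106.15° − 44.95° = -151.10°.
(The naïve average (-106.15 + +163.95)/2 = 28.9° is on the wrong side of the globe.)

151.10°W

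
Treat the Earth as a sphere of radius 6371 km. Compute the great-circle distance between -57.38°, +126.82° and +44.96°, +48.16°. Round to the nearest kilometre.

Δλ = 48.16 − 126.82 = -78.66°.
Δφ = 44.96 − -57.38 = 102.34°.
a = sin²(Δφ/2) + cos φ₁ · cos φ₂ · sin²(Δλ/2) = 0.760076.
c = 2·atan2(√a, √(1−a)) = 2.11782 rad → d = 6371·c ≈ 13492.66 km.

13493 km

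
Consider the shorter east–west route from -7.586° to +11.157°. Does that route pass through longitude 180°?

No

Signed shortest Δλ = ((11.157 − -7.586 + 180) mod 360) − 180 = 18.743°.
Going east by 18.743° from -7.586° reaches +11.157° without touching 180°.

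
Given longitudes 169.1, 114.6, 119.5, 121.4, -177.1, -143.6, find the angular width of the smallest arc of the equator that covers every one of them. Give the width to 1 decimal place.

Sort the longitudes: -177.1°, -143.6°, +114.6°, +119.5°, +121.4°, +169.1°.
Eastward gaps between consecutive values (wrapping around): 33.5°, 258.2°, 4.9°, 1.9°, 47.7°, 13.8°.
Largest gap = 258.2° ⇒ minimal covering band is its complement: 360° − 258.2° = 101.8°.
Band runs from +114.6° eastward to -143.6°, crossing the antimeridian.

101.8°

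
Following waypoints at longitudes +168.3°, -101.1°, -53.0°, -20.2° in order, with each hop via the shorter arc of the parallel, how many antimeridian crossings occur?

Leg 1: +168.3° → -101.1°, shortest Δλ = 90.6° (east) — crosses 180°.
Leg 2: -101.1° → -53.0°, shortest Δλ = 48.1° (east) — does not cross 180°.
Leg 3: -53.0° → -20.2°, shortest Δλ = 32.8° (east) — does not cross 180°.
Total crossings: 1.

1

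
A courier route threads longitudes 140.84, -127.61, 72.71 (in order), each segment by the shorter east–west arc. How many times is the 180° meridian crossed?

Leg 1: +140.84° → -127.61°, shortest Δλ = 91.55° (east) — crosses 180°.
Leg 2: -127.61° → +72.71°, shortest Δλ = -159.68° (west) — crosses 180°.
Total crossings: 2.

2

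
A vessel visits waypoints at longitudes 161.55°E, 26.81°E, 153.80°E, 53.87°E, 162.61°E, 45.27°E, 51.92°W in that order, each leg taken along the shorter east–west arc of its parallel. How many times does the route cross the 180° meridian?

Leg 1: +161.55° → +26.81°, shortest Δλ = -134.74° (west) — does not cross 180°.
Leg 2: +26.81° → +153.80°, shortest Δλ = 126.99° (east) — does not cross 180°.
Leg 3: +153.80° → +53.87°, shortest Δλ = -99.93° (west) — does not cross 180°.
Leg 4: +53.87° → +162.61°, shortest Δλ = 108.74° (east) — does not cross 180°.
Leg 5: +162.61° → +45.27°, shortest Δλ = -117.34° (west) — does not cross 180°.
Leg 6: +45.27° → -51.92°, shortest Δλ = -97.19° (west) — does not cross 180°.
Total crossings: 0.

0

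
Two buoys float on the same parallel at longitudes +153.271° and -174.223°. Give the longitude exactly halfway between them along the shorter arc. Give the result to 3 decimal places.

+169.524°

Signed shortest Δλ from +153.271° to -174.223° is +32.506°.
Midpoint longitude = +153.271° + (+32.506°)/2 = +153.271° + 16.253° = +169.524°.
(The naïve average (+153.271 + -174.223)/2 = -10.476° is on the wrong side of the globe.)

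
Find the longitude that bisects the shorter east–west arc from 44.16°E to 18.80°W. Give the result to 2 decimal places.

12.68°E

Signed shortest Δλ from +44.16° to -18.80° is -62.96°.
Midpoint longitude = +44.16° + (-62.96°)/2 = +44.16° − 31.48° = +12.68°.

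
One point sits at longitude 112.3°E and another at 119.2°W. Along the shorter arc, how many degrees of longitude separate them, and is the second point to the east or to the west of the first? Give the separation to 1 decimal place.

Raw difference: -119.2 − 112.3 = -231.5°.
Normalise into (−180°, 180°]: -231.5° + 360° = 128.5°.
Positive ⇒ the second point lies to the east; separation 128.5°.

128.5° east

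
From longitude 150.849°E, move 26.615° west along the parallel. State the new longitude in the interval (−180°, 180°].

124.234°E

Start at +150.849°; shift −26.615° → +124.234°.
+124.234° already lies in (−180°, 180°].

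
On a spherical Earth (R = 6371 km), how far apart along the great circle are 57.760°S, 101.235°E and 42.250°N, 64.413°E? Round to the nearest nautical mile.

Δλ = 64.413 − 101.235 = -36.822°.
Δφ = 42.250 − -57.760 = 100.010°.
a = sin²(Δφ/2) + cos φ₁ · cos φ₂ · sin²(Δλ/2) = 0.626299.
c = 2·atan2(√a, √(1−a)) = 1.82616 rad → d = 6371·c ≈ 11634.47 km ≈ 6282.11 nmi.

6282 nmi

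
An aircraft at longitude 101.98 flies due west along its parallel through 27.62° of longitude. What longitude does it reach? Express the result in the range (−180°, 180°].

Start at +101.98°; shift −27.62° → +74.36°.
+74.36° already lies in (−180°, 180°].

+74.36°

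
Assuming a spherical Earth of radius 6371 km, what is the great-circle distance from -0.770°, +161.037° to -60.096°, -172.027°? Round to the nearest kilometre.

Δλ = -172.027 − 161.037 = -333.064°; wrapped into (−180°, 180°]: 26.936°.
Δφ = -60.096 − -0.770 = -59.326°.
a = sin²(Δφ/2) + cos φ₁ · cos φ₂ · sin²(Δλ/2) = 0.271964.
c = 2·atan2(√a, √(1−a)) = 1.09722 rad → d = 6371·c ≈ 6990.39 km.

6990 km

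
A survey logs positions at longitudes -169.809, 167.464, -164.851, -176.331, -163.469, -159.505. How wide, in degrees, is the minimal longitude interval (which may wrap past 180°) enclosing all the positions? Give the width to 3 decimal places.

33.031°

Sort the longitudes: -176.331°, -169.809°, -164.851°, -163.469°, -159.505°, +167.464°.
Eastward gaps between consecutive values (wrapping around): 6.522°, 4.958°, 1.382°, 3.964°, 326.969°, 16.205°.
Largest gap = 326.969° ⇒ minimal covering band is its complement: 360° − 326.969° = 33.031°.
Band runs from +167.464° eastward to -159.505°, crossing the antimeridian.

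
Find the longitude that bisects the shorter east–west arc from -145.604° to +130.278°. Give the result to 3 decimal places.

+172.337°

Signed shortest Δλ from -145.604° to +130.278° is -84.118°.
Midpoint longitude = -145.604° + (-84.118°)/2 = -145.604° − 42.059° = -187.663°.
Normalise into (−180°, 180°]: +172.337°.
(The naïve average (-145.604 + +130.278)/2 = -7.663° is on the wrong side of the globe.)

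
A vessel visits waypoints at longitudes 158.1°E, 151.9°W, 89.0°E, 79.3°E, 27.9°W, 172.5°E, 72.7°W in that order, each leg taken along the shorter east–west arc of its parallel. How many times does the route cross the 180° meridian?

Leg 1: +158.1° → -151.9°, shortest Δλ = 50.0° (east) — crosses 180°.
Leg 2: -151.9° → +89.0°, shortest Δλ = -119.1° (west) — crosses 180°.
Leg 3: +89.0° → +79.3°, shortest Δλ = -9.7° (west) — does not cross 180°.
Leg 4: +79.3° → -27.9°, shortest Δλ = -107.2° (west) — does not cross 180°.
Leg 5: -27.9° → +172.5°, shortest Δλ = -159.6° (west) — crosses 180°.
Leg 6: +172.5° → -72.7°, shortest Δλ = 114.8° (east) — crosses 180°.
Total crossings: 4.

4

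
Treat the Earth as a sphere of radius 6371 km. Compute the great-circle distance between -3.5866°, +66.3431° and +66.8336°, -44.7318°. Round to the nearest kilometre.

Δλ = -44.7318 − 66.3431 = -111.0749°.
Δφ = 66.8336 − -3.5866 = 70.4202°.
a = sin²(Δφ/2) + cos φ₁ · cos φ₂ · sin²(Δλ/2) = 0.599349.
c = 2·atan2(√a, √(1−a)) = 1.77083 rad → d = 6371·c ≈ 11281.93 km.

11282 km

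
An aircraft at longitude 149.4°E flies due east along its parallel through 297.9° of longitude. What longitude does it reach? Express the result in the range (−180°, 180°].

87.3°E

Start at +149.4°; shift +297.9° → +447.3°.
+447.3° lies outside (−180°, 180°]; subtract 360° → +87.3°.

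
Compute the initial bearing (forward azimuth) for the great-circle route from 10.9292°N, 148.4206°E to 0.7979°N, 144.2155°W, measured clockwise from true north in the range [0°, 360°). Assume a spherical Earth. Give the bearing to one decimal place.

Δλ = -144.2155 − 148.4206 = -292.6361°; wrapped into (−180°, 180°]: 67.3639°.
θ = atan2( sin Δλ · cos φ₂ , cos φ₁ · sin φ₂ − sin φ₁ · cos φ₂ · cos Δλ )
  = atan2(0.92288, -0.05929) = 93.676° → normalised to [0°, 360°): 93.676°.

93.7°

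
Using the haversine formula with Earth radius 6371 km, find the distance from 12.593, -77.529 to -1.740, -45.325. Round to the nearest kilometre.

Δλ = -45.325 − -77.529 = 32.204°.
Δφ = -1.740 − 12.593 = -14.333°.
a = sin²(Δφ/2) + cos φ₁ · cos φ₂ · sin²(Δλ/2) = 0.090600.
c = 2·atan2(√a, √(1−a)) = 0.61148 rad → d = 6371·c ≈ 3895.74 km.

3896 km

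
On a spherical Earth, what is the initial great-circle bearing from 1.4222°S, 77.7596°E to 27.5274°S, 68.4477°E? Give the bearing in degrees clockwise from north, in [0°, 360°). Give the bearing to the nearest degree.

198°

Δλ = 68.4477 − 77.7596 = -9.3119°.
θ = atan2( sin Δλ · cos φ₂ , cos φ₁ · sin φ₂ − sin φ₁ · cos φ₂ · cos Δλ )
  = atan2(-0.14349, -0.44031) = -161.950° → normalised to [0°, 360°): 198.050°.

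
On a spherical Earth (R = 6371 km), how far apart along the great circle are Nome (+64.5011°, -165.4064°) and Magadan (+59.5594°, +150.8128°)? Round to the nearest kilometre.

Δλ = 150.8128 − -165.4064 = 316.2192°; wrapped into (−180°, 180°]: -43.7808°.
Δφ = 59.5594 − 64.5011 = -4.9417°.
a = sin²(Δφ/2) + cos φ₁ · cos φ₂ · sin²(Δλ/2) = 0.032176.
c = 2·atan2(√a, √(1−a)) = 0.36071 rad → d = 6371·c ≈ 2298.07 km.

2298 km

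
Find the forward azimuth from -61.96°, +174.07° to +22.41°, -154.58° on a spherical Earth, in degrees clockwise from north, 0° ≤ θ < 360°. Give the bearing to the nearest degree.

Δλ = -154.58 − 174.07 = -328.65°; wrapped into (−180°, 180°]: 31.35°.
θ = atan2( sin Δλ · cos φ₂ , cos φ₁ · sin φ₂ − sin φ₁ · cos φ₂ · cos Δλ )
  = atan2(0.48097, 0.87605) = 28.768° → normalised to [0°, 360°): 28.768°.

29°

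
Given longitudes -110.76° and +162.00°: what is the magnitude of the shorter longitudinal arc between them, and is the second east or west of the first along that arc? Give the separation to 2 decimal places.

Raw difference: 162.00 − -110.76 = 272.76°.
Normalise into (−180°, 180°]: 272.76° − 360° = -87.24°.
Negative ⇒ the second point lies to the west; separation 87.24°.

87.24° west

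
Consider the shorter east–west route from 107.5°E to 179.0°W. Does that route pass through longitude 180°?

Yes

Naïve |-179.0 − 107.5| = 286.5° > 180°, so the shorter arc goes the other way round — across 180°.
Signed shortest Δλ = ((-179.0 − 107.5 + 180) mod 360) − 180 = 73.5°.
Going east by 73.5° from +107.5° passes through 180° before reaching -179.0°.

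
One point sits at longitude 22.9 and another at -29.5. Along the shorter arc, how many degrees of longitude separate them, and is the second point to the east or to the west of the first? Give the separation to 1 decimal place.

52.4° west

Raw difference: -29.5 − 22.9 = -52.4°.
Normalise into (−180°, 180°]: -52.4° stays -52.4°.
Negative ⇒ the second point lies to the west; separation 52.4°.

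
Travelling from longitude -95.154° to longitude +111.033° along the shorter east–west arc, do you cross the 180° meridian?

Naïve |111.033 − -95.154| = 206.187° > 180°, so the shorter arc goes the other way round — across 180°.
Signed shortest Δλ = ((111.033 − -95.154 + 180) mod 360) − 180 = -153.813°.
Going west by 153.813° from -95.154° passes through 180° before reaching +111.033°.

Yes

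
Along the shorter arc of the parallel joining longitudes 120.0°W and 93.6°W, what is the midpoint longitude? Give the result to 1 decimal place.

106.8°W

Signed shortest Δλ from -120.0° to -93.6° is +26.4°.
Midpoint longitude = -120.0° + (+26.4°)/2 = -120.0° + 13.2° = -106.8°.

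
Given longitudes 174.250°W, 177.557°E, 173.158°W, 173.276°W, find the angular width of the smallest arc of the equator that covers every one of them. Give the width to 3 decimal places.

Sort the longitudes: -174.250°, -173.276°, -173.158°, +177.557°.
Eastward gaps between consecutive values (wrapping around): 0.974°, 0.118°, 350.715°, 8.193°.
Largest gap = 350.715° ⇒ minimal covering band is its complement: 360° − 350.715° = 9.285°.
Band runs from +177.557° eastward to -173.158°, crossing the antimeridian.

9.285°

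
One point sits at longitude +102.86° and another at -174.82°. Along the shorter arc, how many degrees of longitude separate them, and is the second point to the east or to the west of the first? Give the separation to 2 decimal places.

Raw difference: -174.82 − 102.86 = -277.68°.
Normalise into (−180°, 180°]: -277.68° + 360° = 82.32°.
Positive ⇒ the second point lies to the east; separation 82.32°.

82.32° east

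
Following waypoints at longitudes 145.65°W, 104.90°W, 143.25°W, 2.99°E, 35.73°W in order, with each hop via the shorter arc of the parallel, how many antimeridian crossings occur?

Leg 1: -145.65° → -104.90°, shortest Δλ = 40.75° (east) — does not cross 180°.
Leg 2: -104.90° → -143.25°, shortest Δλ = -38.35° (west) — does not cross 180°.
Leg 3: -143.25° → +2.99°, shortest Δλ = 146.24° (east) — does not cross 180°.
Leg 4: +2.99° → -35.73°, shortest Δλ = -38.72° (west) — does not cross 180°.
Total crossings: 0.

0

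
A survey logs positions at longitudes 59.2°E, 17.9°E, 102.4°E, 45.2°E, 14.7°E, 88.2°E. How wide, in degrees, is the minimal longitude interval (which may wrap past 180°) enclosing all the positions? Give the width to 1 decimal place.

87.7°

Sort the longitudes: +14.7°, +17.9°, +45.2°, +59.2°, +88.2°, +102.4°.
Eastward gaps between consecutive values (wrapping around): 3.2°, 27.3°, 14.0°, 29.0°, 14.2°, 272.3°.
Largest gap = 272.3° ⇒ minimal covering band is its complement: 360° − 272.3° = 87.7°.
Band runs from +14.7° eastward to +102.4°.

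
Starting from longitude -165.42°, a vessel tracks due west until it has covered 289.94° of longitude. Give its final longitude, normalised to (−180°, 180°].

-95.36°

Start at -165.42°; shift −289.94° → -455.36°.
-455.36° lies outside (−180°, 180°]; add 360° → -95.36°.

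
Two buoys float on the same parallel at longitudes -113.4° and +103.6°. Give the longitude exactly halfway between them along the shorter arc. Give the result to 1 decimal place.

+175.1°

Signed shortest Δλ from -113.4° to +103.6° is -143.0°.
Midpoint longitude = -113.4° + (-143.0°)/2 = -113.4° − 71.5° = -184.9°.
Normalise into (−180°, 180°]: +175.1°.
(The naïve average (-113.4 + +103.6)/2 = -4.9° is on the wrong side of the globe.)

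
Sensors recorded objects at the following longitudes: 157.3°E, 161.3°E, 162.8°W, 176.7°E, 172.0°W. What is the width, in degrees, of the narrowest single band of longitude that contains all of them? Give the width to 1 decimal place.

39.9°

Sort the longitudes: -172.0°, -162.8°, +157.3°, +161.3°, +176.7°.
Eastward gaps between consecutive values (wrapping around): 9.2°, 320.1°, 4.0°, 15.4°, 11.3°.
Largest gap = 320.1° ⇒ minimal covering band is its complement: 360° − 320.1° = 39.9°.
Band runs from +157.3° eastward to -162.8°, crossing the antimeridian.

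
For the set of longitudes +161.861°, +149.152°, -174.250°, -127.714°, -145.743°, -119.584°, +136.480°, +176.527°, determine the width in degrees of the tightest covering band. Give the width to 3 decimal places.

103.936°

Sort the longitudes: -174.250°, -145.743°, -127.714°, -119.584°, +136.480°, +149.152°, +161.861°, +176.527°.
Eastward gaps between consecutive values (wrapping around): 28.507°, 18.029°, 8.130°, 256.064°, 12.672°, 12.709°, 14.666°, 9.223°.
Largest gap = 256.064° ⇒ minimal covering band is its complement: 360° − 256.064° = 103.936°.
Band runs from +136.480° eastward to -119.584°, crossing the antimeridian.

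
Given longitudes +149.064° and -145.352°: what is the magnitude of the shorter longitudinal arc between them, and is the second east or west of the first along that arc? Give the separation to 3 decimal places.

Raw difference: -145.352 − 149.064 = -294.416°.
Normalise into (−180°, 180°]: -294.416° + 360° = 65.584°.
Positive ⇒ the second point lies to the east; separation 65.584°.

65.584° east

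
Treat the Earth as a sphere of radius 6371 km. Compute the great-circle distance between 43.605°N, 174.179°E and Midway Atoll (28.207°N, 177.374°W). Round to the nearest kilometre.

Δλ = -177.374 − 174.179 = -351.553°; wrapped into (−180°, 180°]: 8.447°.
Δφ = 28.207 − 43.605 = -15.398°.
a = sin²(Δφ/2) + cos φ₁ · cos φ₂ · sin²(Δλ/2) = 0.021409.
c = 2·atan2(√a, √(1−a)) = 0.29369 rad → d = 6371·c ≈ 1871.09 km.

1871 km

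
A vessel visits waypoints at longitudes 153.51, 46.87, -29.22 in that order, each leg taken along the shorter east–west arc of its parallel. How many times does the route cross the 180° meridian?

Leg 1: +153.51° → +46.87°, shortest Δλ = -106.64° (west) — does not cross 180°.
Leg 2: +46.87° → -29.22°, shortest Δλ = -76.09° (west) — does not cross 180°.
Total crossings: 0.

0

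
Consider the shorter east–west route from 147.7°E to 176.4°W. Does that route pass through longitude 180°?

Naïve |-176.4 − 147.7| = 324.1° > 180°, so the shorter arc goes the other way round — across 180°.
Signed shortest Δλ = ((-176.4 − 147.7 + 180) mod 360) − 180 = 35.9°.
Going east by 35.9° from +147.7° passes through 180° before reaching -176.4°.

Yes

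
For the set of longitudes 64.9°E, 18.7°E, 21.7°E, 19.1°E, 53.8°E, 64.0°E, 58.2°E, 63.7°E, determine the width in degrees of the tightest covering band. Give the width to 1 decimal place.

46.2°

Sort the longitudes: +18.7°, +19.1°, +21.7°, +53.8°, +58.2°, +63.7°, +64.0°, +64.9°.
Eastward gaps between consecutive values (wrapping around): 0.4°, 2.6°, 32.1°, 4.4°, 5.5°, 0.3°, 0.9°, 313.8°.
Largest gap = 313.8° ⇒ minimal covering band is its complement: 360° − 313.8° = 46.2°.
Band runs from +18.7° eastward to +64.9°.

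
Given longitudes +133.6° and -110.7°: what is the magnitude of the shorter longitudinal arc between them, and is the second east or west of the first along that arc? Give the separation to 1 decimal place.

115.7° east

Raw difference: -110.7 − 133.6 = -244.3°.
Normalise into (−180°, 180°]: -244.3° + 360° = 115.7°.
Positive ⇒ the second point lies to the east; separation 115.7°.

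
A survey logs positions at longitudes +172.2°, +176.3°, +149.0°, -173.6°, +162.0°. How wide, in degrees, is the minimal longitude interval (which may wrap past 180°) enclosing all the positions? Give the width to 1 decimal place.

Sort the longitudes: -173.6°, +149.0°, +162.0°, +172.2°, +176.3°.
Eastward gaps between consecutive values (wrapping around): 322.6°, 13.0°, 10.2°, 4.1°, 10.1°.
Largest gap = 322.6° ⇒ minimal covering band is its complement: 360° − 322.6° = 37.4°.
Band runs from +149.0° eastward to -173.6°, crossing the antimeridian.

37.4°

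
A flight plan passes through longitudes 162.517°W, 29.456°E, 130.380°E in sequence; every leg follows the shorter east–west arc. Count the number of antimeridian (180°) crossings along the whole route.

Leg 1: -162.517° → +29.456°, shortest Δλ = -168.027° (west) — crosses 180°.
Leg 2: +29.456° → +130.380°, shortest Δλ = 100.924° (east) — does not cross 180°.
Total crossings: 1.

1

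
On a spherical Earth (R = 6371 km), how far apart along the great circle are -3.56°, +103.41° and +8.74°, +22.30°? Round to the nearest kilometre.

9093 km

Δλ = 22.30 − 103.41 = -81.11°.
Δφ = 8.74 − -3.56 = 12.30°.
a = sin²(Δφ/2) + cos φ₁ · cos φ₂ · sin²(Δλ/2) = 0.428493.
c = 2·atan2(√a, √(1−a)) = 1.42729 rad → d = 6371·c ≈ 9093.27 km.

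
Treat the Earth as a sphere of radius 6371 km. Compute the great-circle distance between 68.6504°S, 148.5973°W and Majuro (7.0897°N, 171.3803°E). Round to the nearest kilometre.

Δλ = 171.3803 − -148.5973 = 319.9776°; wrapped into (−180°, 180°]: -40.0224°.
Δφ = 7.0897 − -68.6504 = 75.7401°.
a = sin²(Δφ/2) + cos φ₁ · cos φ₂ · sin²(Δλ/2) = 0.419146.
c = 2·atan2(√a, √(1−a)) = 1.40838 rad → d = 6371·c ≈ 8972.76 km.

8973 km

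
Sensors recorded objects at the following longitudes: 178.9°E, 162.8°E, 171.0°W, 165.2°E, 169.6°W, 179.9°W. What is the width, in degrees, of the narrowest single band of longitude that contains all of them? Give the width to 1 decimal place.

27.6°

Sort the longitudes: -179.9°, -171.0°, -169.6°, +162.8°, +165.2°, +178.9°.
Eastward gaps between consecutive values (wrapping around): 8.9°, 1.4°, 332.4°, 2.4°, 13.7°, 1.2°.
Largest gap = 332.4° ⇒ minimal covering band is its complement: 360° − 332.4° = 27.6°.
Band runs from +162.8° eastward to -169.6°, crossing the antimeridian.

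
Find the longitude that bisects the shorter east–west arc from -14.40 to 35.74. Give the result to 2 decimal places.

Signed shortest Δλ from -14.40° to +35.74° is +50.14°.
Midpoint longitude = -14.40° + (+50.14°)/2 = -14.40° + 25.07° = +10.67°.

+10.67°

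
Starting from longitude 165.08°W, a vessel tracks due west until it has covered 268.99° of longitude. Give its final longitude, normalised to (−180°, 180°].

Start at -165.08°; shift −268.99° → -434.07°.
-434.07° lies outside (−180°, 180°]; add 360° → -74.07°.

74.07°W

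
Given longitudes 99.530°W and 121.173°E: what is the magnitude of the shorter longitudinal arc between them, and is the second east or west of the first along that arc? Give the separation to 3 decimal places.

Raw difference: 121.173 − -99.530 = 220.703°.
Normalise into (−180°, 180°]: 220.703° − 360° = -139.297°.
Negative ⇒ the second point lies to the west; separation 139.297°.

139.297° west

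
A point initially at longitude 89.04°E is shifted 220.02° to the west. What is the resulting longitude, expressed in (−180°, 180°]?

Start at +89.04°; shift −220.02° → -130.98°.
-130.98° already lies in (−180°, 180°].

130.98°W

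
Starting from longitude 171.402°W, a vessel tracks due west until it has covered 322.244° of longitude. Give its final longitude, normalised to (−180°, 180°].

Start at -171.402°; shift −322.244° → -493.646°.
-493.646° lies outside (−180°, 180°]; add 360° → -133.646°.

133.646°W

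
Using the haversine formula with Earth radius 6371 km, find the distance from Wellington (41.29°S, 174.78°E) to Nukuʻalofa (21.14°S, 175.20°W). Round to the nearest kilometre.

Δλ = -175.20 − 174.78 = -349.98°; wrapped into (−180°, 180°]: 10.02°.
Δφ = -21.14 − -41.29 = 20.15°.
a = sin²(Δφ/2) + cos φ₁ · cos φ₂ · sin²(Δλ/2) = 0.035948.
c = 2·atan2(√a, √(1−a)) = 0.38151 rad → d = 6371·c ≈ 2430.58 km.

2431 km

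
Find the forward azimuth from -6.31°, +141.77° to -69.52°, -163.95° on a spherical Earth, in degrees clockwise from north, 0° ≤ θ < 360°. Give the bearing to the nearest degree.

Δλ = -163.95 − 141.77 = -305.72°; wrapped into (−180°, 180°]: 54.28°.
θ = atan2( sin Δλ · cos φ₂ , cos φ₁ · sin φ₂ − sin φ₁ · cos φ₂ · cos Δλ )
  = atan2(0.28406, -0.90867) = 162.640° → normalised to [0°, 360°): 162.640°.

163°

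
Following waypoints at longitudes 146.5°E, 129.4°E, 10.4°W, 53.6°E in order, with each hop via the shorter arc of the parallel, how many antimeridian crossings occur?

0

Leg 1: +146.5° → +129.4°, shortest Δλ = -17.1° (west) — does not cross 180°.
Leg 2: +129.4° → -10.4°, shortest Δλ = -139.8° (west) — does not cross 180°.
Leg 3: -10.4° → +53.6°, shortest Δλ = 64.0° (east) — does not cross 180°.
Total crossings: 0.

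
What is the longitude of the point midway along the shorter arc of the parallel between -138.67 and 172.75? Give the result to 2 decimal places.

Signed shortest Δλ from -138.67° to +172.75° is -48.58°.
Midpoint longitude = -138.67° + (-48.58°)/2 = -138.67° − 24.29° = -162.96°.
(The naïve average (-138.67 + +172.75)/2 = 17.04° is on the wrong side of the globe.)

-162.96°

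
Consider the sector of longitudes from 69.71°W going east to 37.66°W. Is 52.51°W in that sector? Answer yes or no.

Band width going east from -69.71° to -37.66°: ((-37.66 − -69.71) mod 360) = 32.05°.
Offset of -52.51° east of the west edge: ((-52.51 − -69.71) mod 360) = 17.20°.
17.20° ≤ 32.05° ⇒ inside.

Yes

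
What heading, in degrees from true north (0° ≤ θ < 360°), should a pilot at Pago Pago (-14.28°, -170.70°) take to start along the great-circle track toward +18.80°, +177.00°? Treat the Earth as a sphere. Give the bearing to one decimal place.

339.5°

Δλ = 177.00 − -170.70 = 347.70°; wrapped into (−180°, 180°]: -12.30°.
θ = atan2( sin Δλ · cos φ₂ , cos φ₁ · sin φ₂ − sin φ₁ · cos φ₂ · cos Δλ )
  = atan2(-0.20167, 0.54045) = -20.463° → normalised to [0°, 360°): 339.537°.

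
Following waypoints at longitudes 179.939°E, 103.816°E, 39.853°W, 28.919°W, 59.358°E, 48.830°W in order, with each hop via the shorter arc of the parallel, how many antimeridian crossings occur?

0

Leg 1: +179.939° → +103.816°, shortest Δλ = -76.123° (west) — does not cross 180°.
Leg 2: +103.816° → -39.853°, shortest Δλ = -143.669° (west) — does not cross 180°.
Leg 3: -39.853° → -28.919°, shortest Δλ = 10.934° (east) — does not cross 180°.
Leg 4: -28.919° → +59.358°, shortest Δλ = 88.277° (east) — does not cross 180°.
Leg 5: +59.358° → -48.830°, shortest Δλ = -108.188° (west) — does not cross 180°.
Total crossings: 0.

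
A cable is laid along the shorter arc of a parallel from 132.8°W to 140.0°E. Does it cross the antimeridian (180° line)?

Yes

Naïve |140.0 − -132.8| = 272.8° > 180°, so the shorter arc goes the other way round — across 180°.
Signed shortest Δλ = ((140.0 − -132.8 + 180) mod 360) − 180 = -87.2°.
Going west by 87.2° from -132.8° passes through 180° before reaching +140.0°.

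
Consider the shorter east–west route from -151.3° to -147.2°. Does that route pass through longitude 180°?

No

Signed shortest Δλ = ((-147.2 − -151.3 + 180) mod 360) − 180 = 4.1°.
Going east by 4.1° from -151.3° reaches -147.2° without touching 180°.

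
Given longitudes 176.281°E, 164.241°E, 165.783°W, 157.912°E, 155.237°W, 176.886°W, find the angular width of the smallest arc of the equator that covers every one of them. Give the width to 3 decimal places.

46.851°

Sort the longitudes: -176.886°, -165.783°, -155.237°, +157.912°, +164.241°, +176.281°.
Eastward gaps between consecutive values (wrapping around): 11.103°, 10.546°, 313.149°, 6.329°, 12.040°, 6.833°.
Largest gap = 313.149° ⇒ minimal covering band is its complement: 360° − 313.149° = 46.851°.
Band runs from +157.912° eastward to -155.237°, crossing the antimeridian.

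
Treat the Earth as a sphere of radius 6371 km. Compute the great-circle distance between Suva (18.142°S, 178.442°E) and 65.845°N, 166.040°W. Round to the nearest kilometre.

9430 km

Δλ = -166.040 − 178.442 = -344.482°; wrapped into (−180°, 180°]: 15.518°.
Δφ = 65.845 − -18.142 = 83.987°.
a = sin²(Δφ/2) + cos φ₁ · cos φ₂ · sin²(Δλ/2) = 0.454711.
c = 2·atan2(√a, √(1−a)) = 1.48009 rad → d = 6371·c ≈ 9429.67 km.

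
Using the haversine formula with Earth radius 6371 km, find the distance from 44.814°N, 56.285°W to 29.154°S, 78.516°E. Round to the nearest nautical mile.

8481 nmi

Δλ = 78.516 − -56.285 = 134.801°.
Δφ = -29.154 − 44.814 = -73.968°.
a = sin²(Δφ/2) + cos φ₁ · cos φ₂ · sin²(Δλ/2) = 0.889950.
c = 2·atan2(√a, √(1−a)) = 2.46530 rad → d = 6371·c ≈ 15706.45 km ≈ 8480.80 nmi.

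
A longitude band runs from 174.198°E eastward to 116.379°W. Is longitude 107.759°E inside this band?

No

Band width going east from +174.198° to -116.379°: ((-116.379 − 174.198) mod 360) = 69.423°.
Offset of +107.759° east of the west edge: ((107.759 − 174.198) mod 360) = 293.561°.
293.561° > 69.423° ⇒ outside.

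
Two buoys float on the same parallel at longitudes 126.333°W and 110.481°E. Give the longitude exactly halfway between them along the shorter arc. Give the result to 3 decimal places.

Signed shortest Δλ from -126.333° to +110.481° is -123.186°.
Midpoint longitude = -126.333° + (-123.186°)/2 = -126.333° − 61.593° = -187.926°.
Normalise into (−180°, 180°]: +172.074°.
(The naïve average (-126.333 + +110.481)/2 = -7.926° is on the wrong side of the globe.)

172.074°E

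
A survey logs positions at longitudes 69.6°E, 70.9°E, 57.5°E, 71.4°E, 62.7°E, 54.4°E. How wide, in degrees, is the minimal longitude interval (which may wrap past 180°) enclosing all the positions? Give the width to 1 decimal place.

Sort the longitudes: +54.4°, +57.5°, +62.7°, +69.6°, +70.9°, +71.4°.
Eastward gaps between consecutive values (wrapping around): 3.1°, 5.2°, 6.9°, 1.3°, 0.5°, 343.0°.
Largest gap = 343.0° ⇒ minimal covering band is its complement: 360° − 343.0° = 17.0°.
Band runs from +54.4° eastward to +71.4°.

17.0°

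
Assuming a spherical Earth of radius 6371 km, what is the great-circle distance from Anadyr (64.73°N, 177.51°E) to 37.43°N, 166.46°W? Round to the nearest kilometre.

3214 km

Δλ = -166.46 − 177.51 = -343.97°; wrapped into (−180°, 180°]: 16.03°.
Δφ = 37.43 − 64.73 = -27.30°.
a = sin²(Δφ/2) + cos φ₁ · cos φ₂ · sin²(Δλ/2) = 0.062282.
c = 2·atan2(√a, √(1−a)) = 0.50446 rad → d = 6371·c ≈ 3213.90 km.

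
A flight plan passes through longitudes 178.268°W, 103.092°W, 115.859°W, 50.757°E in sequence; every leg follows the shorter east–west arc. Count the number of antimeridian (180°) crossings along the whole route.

0

Leg 1: -178.268° → -103.092°, shortest Δλ = 75.176° (east) — does not cross 180°.
Leg 2: -103.092° → -115.859°, shortest Δλ = -12.767° (west) — does not cross 180°.
Leg 3: -115.859° → +50.757°, shortest Δλ = 166.616° (east) — does not cross 180°.
Total crossings: 0.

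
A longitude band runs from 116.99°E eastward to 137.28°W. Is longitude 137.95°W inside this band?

Yes

Band width going east from +116.99° to -137.28°: ((-137.28 − 116.99) mod 360) = 105.73°.
Offset of -137.95° east of the west edge: ((-137.95 − 116.99) mod 360) = 105.06°.
105.06° ≤ 105.73° ⇒ inside.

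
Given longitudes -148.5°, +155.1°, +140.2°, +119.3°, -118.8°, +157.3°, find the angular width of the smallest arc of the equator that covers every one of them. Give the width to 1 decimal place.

121.9°

Sort the longitudes: -148.5°, -118.8°, +119.3°, +140.2°, +155.1°, +157.3°.
Eastward gaps between consecutive values (wrapping around): 29.7°, 238.1°, 20.9°, 14.9°, 2.2°, 54.2°.
Largest gap = 238.1° ⇒ minimal covering band is its complement: 360° − 238.1° = 121.9°.
Band runs from +119.3° eastward to -118.8°, crossing the antimeridian.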